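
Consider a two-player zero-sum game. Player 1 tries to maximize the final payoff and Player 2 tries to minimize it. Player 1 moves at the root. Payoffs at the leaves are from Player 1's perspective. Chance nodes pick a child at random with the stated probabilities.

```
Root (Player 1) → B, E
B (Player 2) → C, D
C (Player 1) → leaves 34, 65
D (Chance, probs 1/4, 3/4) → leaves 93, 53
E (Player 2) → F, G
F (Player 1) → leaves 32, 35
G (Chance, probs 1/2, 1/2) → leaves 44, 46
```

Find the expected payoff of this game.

63

C (Player 1): max(34, 65) = 65
D (Chance): 1/4·93 + 3/4·53 = 63
B (Player 2): min(65, 63) = 63
F (Player 1): max(32, 35) = 35
G (Chance): 1/2·44 + 1/2·46 = 45
E (Player 2): min(35, 45) = 35
Root (Player 1): max(63, 35) = 63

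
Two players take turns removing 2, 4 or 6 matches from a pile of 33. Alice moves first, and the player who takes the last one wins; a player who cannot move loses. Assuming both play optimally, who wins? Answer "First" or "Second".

Positions where the player to move wins (W) vs loses (L):
i:   0  1  2  3  4  5  6  7  8  9 10 11 12 13 14 15 16 17 18 19 20 21 22 23 24 25 26 27 28 29 30 31 32 33
     L  L  W  W  W  W  W  W  L  L  W  W  W  W  W  W  L  L  W  W  W  W  W  W  L  L  W  W  W  W  W  W  L  L
Position 33 is L, so the second player wins.

Second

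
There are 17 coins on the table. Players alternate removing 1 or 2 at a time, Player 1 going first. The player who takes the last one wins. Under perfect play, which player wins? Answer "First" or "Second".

First

Positions where the player to move wins (W) vs loses (L):
i:   0  1  2  3  4  5  6  7  8  9 10 11 12 13 14 15 16 17
     L  W  W  L  W  W  L  W  W  L  W  W  L  W  W  L  W  W
Position 17 is W, so the first player wins.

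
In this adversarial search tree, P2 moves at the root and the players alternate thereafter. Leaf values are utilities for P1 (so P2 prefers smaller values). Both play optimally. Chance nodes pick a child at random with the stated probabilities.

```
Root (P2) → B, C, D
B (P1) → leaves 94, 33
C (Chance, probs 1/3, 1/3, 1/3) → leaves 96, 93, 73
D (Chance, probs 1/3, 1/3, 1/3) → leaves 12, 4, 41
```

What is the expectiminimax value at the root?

19

B (P1): max(94, 33) = 94
C (Chance): 1/3·96 + 1/3·93 + 1/3·73 = 87.33
D (Chance): 1/3·12 + 1/3·4 + 1/3·41 = 19
Root (P2): min(94, 87.33, 19) = 19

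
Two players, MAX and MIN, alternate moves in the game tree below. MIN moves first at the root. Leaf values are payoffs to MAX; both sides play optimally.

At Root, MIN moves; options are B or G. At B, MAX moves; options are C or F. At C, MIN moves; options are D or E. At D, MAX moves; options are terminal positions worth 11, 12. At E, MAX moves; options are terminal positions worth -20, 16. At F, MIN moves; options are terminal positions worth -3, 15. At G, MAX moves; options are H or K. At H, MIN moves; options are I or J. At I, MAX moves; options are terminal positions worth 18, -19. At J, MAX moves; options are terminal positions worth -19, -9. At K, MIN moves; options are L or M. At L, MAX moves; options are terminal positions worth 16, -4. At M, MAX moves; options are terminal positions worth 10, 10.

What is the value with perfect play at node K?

10

L: max(16, -4) = 16
M: max(10, 10) = 10
K: min(16, 10) = 10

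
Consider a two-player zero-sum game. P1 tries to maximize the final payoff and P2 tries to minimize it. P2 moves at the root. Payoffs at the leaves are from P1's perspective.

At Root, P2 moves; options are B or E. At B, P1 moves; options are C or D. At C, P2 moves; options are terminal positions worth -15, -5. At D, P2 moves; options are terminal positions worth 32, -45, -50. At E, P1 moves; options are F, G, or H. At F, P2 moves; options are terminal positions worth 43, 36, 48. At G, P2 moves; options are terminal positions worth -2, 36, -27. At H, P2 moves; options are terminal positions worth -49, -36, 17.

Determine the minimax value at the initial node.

-15

C (P2): min(-15, -5) = -15
D (P2): min(32, -45, -50) = -50
B (P1): max(-15, -50) = -15
F (P2): min(43, 36, 48) = 36
G (P2): min(-2, 36, -27) = -27
H (P2): min(-49, -36, 17) = -49
E (P1): max(36, -27, -49) = 36
Root (P2): min(-15, 36) = -15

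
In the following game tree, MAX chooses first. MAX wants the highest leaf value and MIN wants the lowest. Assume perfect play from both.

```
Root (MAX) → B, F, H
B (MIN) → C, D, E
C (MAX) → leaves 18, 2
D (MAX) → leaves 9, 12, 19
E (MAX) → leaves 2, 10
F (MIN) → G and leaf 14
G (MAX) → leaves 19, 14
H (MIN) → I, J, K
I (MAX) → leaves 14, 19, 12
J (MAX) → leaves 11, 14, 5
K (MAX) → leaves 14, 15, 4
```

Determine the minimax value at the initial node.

14

C (MAX): max(18, 2) = 18
D (MAX): max(9, 12, 19) = 19
E (MAX): max(2, 10) = 10
B (MIN): min(18, 19, 10) = 10
G (MAX): max(19, 14) = 19
F (MIN): min(19, 14) = 14
I (MAX): max(14, 19, 12) = 19
J (MAX): max(11, 14, 5) = 14
K (MAX): max(14, 15, 4) = 15
H (MIN): min(19, 14, 15) = 14
Root (MAX): max(10, 14, 14) = 14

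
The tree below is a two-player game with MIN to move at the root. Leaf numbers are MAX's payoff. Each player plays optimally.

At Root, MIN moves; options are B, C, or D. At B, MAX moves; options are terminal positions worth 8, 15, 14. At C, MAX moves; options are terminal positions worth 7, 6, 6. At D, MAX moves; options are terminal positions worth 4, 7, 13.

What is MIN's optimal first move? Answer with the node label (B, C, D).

B (MAX): max(8, 15, 14) = 15
C (MAX): max(7, 6, 6) = 7
D (MAX): max(4, 7, 13) = 13
Root (MIN): min(15, 7, 13) = 7
MIN picks the child with the lowest value: C (value 7).

C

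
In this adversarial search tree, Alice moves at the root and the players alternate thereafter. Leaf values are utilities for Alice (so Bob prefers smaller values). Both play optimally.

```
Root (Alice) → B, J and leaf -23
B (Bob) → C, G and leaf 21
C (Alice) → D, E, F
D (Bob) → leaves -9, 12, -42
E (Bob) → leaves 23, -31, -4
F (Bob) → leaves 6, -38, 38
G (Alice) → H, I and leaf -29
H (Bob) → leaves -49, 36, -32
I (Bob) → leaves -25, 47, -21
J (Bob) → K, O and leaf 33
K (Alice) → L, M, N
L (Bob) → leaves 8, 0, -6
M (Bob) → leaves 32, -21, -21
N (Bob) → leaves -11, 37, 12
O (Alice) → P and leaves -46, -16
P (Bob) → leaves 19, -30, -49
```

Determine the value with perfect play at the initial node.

-16

D (Bob): min(-9, 12, -42) = -42
E (Bob): min(23, -31, -4) = -31
F (Bob): min(6, -38, 38) = -38
C (Alice): max(-42, -31, -38) = -31
H (Bob): min(-49, 36, -32) = -49
I (Bob): min(-25, 47, -21) = -25
G (Alice): max(-49, -25, -29) = -25
B (Bob): min(-31, -25, 21) = -31
L (Bob): min(8, 0, -6) = -6
M (Bob): min(32, -21, -21) = -21
N (Bob): min(-11, 37, 12) = -11
K (Alice): max(-6, -21, -11) = -6
P (Bob): min(19, -30, -49) = -49
O (Alice): max(-49, -46, -16) = -16
J (Bob): min(-6, -16, 33) = -16
Root (Alice): max(-31, -16, -23) = -16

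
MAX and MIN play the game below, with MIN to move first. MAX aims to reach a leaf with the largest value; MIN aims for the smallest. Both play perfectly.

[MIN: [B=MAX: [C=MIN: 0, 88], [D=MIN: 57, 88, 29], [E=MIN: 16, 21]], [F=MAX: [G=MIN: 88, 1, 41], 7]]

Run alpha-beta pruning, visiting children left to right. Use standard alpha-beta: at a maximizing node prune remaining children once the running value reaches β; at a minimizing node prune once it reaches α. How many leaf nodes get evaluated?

10

C [α=-∞,β=+∞]: v=0
D [α=0,β=+∞]: v=29
E [α=29,β=+∞]: v=16 after child 1 ≤ α → α-cutoff, skip 1
B [α=-∞,β=+∞]: v=29
G [α=-∞,β=29]: v=1
F [α=-∞,β=29]: v=7
Root [α=-∞,β=+∞]: v=7
Leaves evaluated: 10 of 11.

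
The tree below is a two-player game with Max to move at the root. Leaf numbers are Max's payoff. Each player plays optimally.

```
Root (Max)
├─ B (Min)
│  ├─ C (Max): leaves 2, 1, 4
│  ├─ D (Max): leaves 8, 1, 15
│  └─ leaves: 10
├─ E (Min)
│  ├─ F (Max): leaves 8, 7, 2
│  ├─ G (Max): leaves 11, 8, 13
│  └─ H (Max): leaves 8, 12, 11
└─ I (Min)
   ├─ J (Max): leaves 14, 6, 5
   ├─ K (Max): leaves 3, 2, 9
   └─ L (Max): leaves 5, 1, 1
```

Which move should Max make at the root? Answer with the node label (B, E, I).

E

C (Max): max(2, 1, 4) = 4
D (Max): max(8, 1, 15) = 15
B (Min): min(4, 15, 10) = 4
F (Max): max(8, 7, 2) = 8
G (Max): max(11, 8, 13) = 13
H (Max): max(8, 12, 11) = 12
E (Min): min(8, 13, 12) = 8
J (Max): max(14, 6, 5) = 14
K (Max): max(3, 2, 9) = 9
L (Max): max(5, 1, 1) = 5
I (Min): min(14, 9, 5) = 5
Root (Max): max(4, 8, 5) = 8
Max picks the child with the highest value: E (value 8).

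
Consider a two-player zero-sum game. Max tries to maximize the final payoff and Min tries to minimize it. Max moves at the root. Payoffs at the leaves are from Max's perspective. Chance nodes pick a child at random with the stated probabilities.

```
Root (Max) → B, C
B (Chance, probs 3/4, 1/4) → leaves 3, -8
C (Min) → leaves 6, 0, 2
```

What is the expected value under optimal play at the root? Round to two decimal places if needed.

0.25

B (Chance): 3/4·3 + 1/4·-8 = 0.25
C (Min): min(6, 0, 2) = 0
Root (Max): max(0.25, 0) = 0.25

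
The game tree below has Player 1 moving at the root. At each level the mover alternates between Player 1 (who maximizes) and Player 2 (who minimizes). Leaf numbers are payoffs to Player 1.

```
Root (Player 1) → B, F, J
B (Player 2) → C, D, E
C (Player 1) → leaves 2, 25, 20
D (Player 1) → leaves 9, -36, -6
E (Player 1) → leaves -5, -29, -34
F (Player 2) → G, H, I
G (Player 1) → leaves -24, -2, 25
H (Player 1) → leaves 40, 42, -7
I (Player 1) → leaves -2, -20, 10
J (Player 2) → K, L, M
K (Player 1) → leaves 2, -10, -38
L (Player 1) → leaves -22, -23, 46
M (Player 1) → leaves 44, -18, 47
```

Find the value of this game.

C (Player 1): max(2, 25, 20) = 25
D (Player 1): max(9, -36, -6) = 9
E (Player 1): max(-5, -29, -34) = -5
B (Player 2): min(25, 9, -5) = -5
G (Player 1): max(-24, -2, 25) = 25
H (Player 1): max(40, 42, -7) = 42
I (Player 1): max(-2, -20, 10) = 10
F (Player 2): min(25, 42, 10) = 10
K (Player 1): max(2, -10, -38) = 2
L (Player 1): max(-22, -23, 46) = 46
M (Player 1): max(44, -18, 47) = 47
J (Player 2): min(2, 46, 47) = 2
Root (Player 1): max(-5, 10, 2) = 10

10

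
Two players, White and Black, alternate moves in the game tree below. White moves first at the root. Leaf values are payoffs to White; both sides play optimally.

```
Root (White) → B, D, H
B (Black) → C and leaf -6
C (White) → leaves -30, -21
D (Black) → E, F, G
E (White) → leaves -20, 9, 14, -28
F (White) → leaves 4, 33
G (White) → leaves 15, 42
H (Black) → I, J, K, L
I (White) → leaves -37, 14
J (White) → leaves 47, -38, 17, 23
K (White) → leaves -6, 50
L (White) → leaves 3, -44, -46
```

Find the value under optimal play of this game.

14

C (White): max(-30, -21) = -21
B (Black): min(-21, -6) = -21
E (White): max(-20, 9, 14, -28) = 14
F (White): max(4, 33) = 33
G (White): max(15, 42) = 42
D (Black): min(14, 33, 42) = 14
I (White): max(-37, 14) = 14
J (White): max(47, -38, 17, 23) = 47
K (White): max(-6, 50) = 50
L (White): max(3, -44, -46) = 3
H (Black): min(14, 47, 50, 3) = 3
Root (White): max(-21, 14, 3) = 14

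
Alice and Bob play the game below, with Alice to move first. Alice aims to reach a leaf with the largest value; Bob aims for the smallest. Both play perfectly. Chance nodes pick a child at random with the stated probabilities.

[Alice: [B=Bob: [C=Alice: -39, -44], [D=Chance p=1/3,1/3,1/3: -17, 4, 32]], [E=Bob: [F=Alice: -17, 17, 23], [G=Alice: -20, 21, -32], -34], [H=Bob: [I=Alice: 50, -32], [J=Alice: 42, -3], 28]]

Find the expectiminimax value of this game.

C (Alice): max(-39, -44) = -39
D (Chance): 1/3·-17 + 1/3·4 + 1/3·32 = 6.33
B (Bob): min(-39, 6.33) = -39
F (Alice): max(-17, 17, 23) = 23
G (Alice): max(-20, 21, -32) = 21
E (Bob): min(23, 21, -34) = -34
I (Alice): max(50, -32) = 50
J (Alice): max(42, -3) = 42
H (Bob): min(50, 42, 28) = 28
Root (Alice): max(-39, -34, 28) = 28

28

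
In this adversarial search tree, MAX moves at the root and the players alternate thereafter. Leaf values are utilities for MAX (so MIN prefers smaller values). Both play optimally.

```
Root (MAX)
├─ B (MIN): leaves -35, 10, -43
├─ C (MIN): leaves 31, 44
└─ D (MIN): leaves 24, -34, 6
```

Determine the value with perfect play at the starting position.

31

B (MIN): min(-35, 10, -43) = -43
C (MIN): min(31, 44) = 31
D (MIN): min(24, -34, 6) = -34
Root (MAX): max(-43, 31, -34) = 31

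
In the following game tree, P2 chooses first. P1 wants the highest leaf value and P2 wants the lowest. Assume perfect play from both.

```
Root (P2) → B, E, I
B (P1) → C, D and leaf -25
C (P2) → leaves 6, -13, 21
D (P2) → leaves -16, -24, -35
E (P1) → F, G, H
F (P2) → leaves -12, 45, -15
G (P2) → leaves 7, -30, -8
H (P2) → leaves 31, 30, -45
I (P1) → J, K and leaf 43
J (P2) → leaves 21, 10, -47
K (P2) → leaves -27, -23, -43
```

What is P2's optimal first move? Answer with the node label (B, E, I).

C (P2): min(6, -13, 21) = -13
D (P2): min(-16, -24, -35) = -35
B (P1): max(-13, -35, -25) = -13
F (P2): min(-12, 45, -15) = -15
G (P2): min(7, -30, -8) = -30
H (P2): min(31, 30, -45) = -45
E (P1): max(-15, -30, -45) = -15
J (P2): min(21, 10, -47) = -47
K (P2): min(-27, -23, -43) = -43
I (P1): max(-47, -43, 43) = 43
Root (P2): min(-13, -15, 43) = -15
P2 picks the child with the lowest value: E (value -15).

E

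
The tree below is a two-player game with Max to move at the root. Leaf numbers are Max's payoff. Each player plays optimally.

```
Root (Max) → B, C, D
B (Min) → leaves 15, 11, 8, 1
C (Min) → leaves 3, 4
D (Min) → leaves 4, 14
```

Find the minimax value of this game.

4

B (Min): min(15, 11, 8, 1) = 1
C (Min): min(3, 4) = 3
D (Min): min(4, 14) = 4
Root (Max): max(1, 3, 4) = 4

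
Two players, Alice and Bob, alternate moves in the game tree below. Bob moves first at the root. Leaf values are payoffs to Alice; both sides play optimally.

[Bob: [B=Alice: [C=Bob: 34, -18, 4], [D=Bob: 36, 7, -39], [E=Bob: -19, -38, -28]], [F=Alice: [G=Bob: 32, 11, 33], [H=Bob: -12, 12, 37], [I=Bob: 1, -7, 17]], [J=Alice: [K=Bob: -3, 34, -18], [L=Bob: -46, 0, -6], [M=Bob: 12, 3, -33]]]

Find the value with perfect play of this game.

C (Bob): min(34, -18, 4) = -18
D (Bob): min(36, 7, -39) = -39
E (Bob): min(-19, -38, -28) = -38
B (Alice): max(-18, -39, -38) = -18
G (Bob): min(32, 11, 33) = 11
H (Bob): min(-12, 12, 37) = -12
I (Bob): min(1, -7, 17) = -7
F (Alice): max(11, -12, -7) = 11
K (Bob): min(-3, 34, -18) = -18
L (Bob): min(-46, 0, -6) = -46
M (Bob): min(12, 3, -33) = -33
J (Alice): max(-18, -46, -33) = -18
Root (Bob): min(-18, 11, -18) = -18

-18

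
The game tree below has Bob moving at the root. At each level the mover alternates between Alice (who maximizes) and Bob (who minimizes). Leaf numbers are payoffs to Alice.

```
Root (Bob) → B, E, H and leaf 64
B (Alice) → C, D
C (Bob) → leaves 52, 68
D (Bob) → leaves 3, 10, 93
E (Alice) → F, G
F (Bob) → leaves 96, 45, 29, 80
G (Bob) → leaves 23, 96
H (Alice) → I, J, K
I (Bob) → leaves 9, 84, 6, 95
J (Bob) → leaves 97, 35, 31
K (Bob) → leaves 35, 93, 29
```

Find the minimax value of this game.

29

C (Bob): min(52, 68) = 52
D (Bob): min(3, 10, 93) = 3
B (Alice): max(52, 3) = 52
F (Bob): min(96, 45, 29, 80) = 29
G (Bob): min(23, 96) = 23
E (Alice): max(29, 23) = 29
I (Bob): min(9, 84, 6, 95) = 6
J (Bob): min(97, 35, 31) = 31
K (Bob): min(35, 93, 29) = 29
H (Alice): max(6, 31, 29) = 31
Root (Bob): min(52, 29, 31, 64) = 29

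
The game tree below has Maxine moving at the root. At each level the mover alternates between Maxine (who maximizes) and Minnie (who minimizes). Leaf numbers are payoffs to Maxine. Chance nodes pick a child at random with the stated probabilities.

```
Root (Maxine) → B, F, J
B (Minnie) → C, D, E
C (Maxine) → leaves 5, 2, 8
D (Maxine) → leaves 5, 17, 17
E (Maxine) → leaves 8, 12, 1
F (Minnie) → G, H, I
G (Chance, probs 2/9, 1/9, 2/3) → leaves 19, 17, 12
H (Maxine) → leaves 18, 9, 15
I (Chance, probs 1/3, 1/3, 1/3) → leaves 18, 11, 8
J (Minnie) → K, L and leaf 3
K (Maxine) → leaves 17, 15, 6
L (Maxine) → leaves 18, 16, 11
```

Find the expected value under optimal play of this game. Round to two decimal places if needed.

12.33

C (Maxine): max(5, 2, 8) = 8
D (Maxine): max(5, 17, 17) = 17
E (Maxine): max(8, 12, 1) = 12
B (Minnie): min(8, 17, 12) = 8
G (Chance): 2/9·19 + 1/9·17 + 2/3·12 = 14.11
H (Maxine): max(18, 9, 15) = 18
I (Chance): 1/3·18 + 1/3·11 + 1/3·8 = 12.33
F (Minnie): min(14.11, 18, 12.33) = 12.33
K (Maxine): max(17, 15, 6) = 17
L (Maxine): max(18, 16, 11) = 18
J (Minnie): min(17, 18, 3) = 3
Root (Maxine): max(8, 12.33, 3) = 12.33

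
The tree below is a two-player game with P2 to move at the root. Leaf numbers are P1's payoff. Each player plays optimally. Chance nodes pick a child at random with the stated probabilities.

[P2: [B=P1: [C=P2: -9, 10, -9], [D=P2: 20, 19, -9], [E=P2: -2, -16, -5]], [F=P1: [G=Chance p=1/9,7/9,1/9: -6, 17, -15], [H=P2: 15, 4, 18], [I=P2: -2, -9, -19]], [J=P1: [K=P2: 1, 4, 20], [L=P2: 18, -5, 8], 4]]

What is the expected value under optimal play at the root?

-9

C (P2): min(-9, 10, -9) = -9
D (P2): min(20, 19, -9) = -9
E (P2): min(-2, -16, -5) = -16
B (P1): max(-9, -9, -16) = -9
G (Chance): 1/9·-6 + 7/9·17 + 1/9·-15 = 10.89
H (P2): min(15, 4, 18) = 4
I (P2): min(-2, -9, -19) = -19
F (P1): max(10.89, 4, -19) = 10.89
K (P2): min(1, 4, 20) = 1
L (P2): min(18, -5, 8) = -5
J (P1): max(1, -5, 4) = 4
Root (P2): min(-9, 10.89, 4) = -9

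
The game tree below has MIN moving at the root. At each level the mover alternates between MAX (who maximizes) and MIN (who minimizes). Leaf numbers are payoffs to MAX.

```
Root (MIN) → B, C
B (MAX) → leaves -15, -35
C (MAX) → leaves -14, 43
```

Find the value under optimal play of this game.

-15

B (MAX): max(-15, -35) = -15
C (MAX): max(-14, 43) = 43
Root (MIN): min(-15, 43) = -15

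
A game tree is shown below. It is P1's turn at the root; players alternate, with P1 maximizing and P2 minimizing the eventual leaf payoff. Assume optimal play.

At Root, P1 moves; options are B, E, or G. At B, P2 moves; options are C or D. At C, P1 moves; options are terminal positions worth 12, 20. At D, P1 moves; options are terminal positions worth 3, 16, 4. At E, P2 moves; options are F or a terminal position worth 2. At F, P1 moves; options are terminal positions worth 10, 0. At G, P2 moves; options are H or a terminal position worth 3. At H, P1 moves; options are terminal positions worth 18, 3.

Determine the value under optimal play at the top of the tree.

16

C (P1): max(12, 20) = 20
D (P1): max(3, 16, 4) = 16
B (P2): min(20, 16) = 16
F (P1): max(10, 0) = 10
E (P2): min(10, 2) = 2
H (P1): max(18, 3) = 18
G (P2): min(18, 3) = 3
Root (P1): max(16, 2, 3) = 16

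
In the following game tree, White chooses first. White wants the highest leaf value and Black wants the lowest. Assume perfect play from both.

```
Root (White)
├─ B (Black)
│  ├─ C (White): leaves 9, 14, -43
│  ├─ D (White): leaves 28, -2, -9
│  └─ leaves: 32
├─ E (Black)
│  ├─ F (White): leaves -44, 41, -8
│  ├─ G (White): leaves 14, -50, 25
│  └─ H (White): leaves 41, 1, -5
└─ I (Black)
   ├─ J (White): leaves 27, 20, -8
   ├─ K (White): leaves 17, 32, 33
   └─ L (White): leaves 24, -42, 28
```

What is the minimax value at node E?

25

F: max(-44, 41, -8) = 41
G: max(14, -50, 25) = 25
H: max(41, 1, -5) = 41
E: min(41, 25, 41) = 25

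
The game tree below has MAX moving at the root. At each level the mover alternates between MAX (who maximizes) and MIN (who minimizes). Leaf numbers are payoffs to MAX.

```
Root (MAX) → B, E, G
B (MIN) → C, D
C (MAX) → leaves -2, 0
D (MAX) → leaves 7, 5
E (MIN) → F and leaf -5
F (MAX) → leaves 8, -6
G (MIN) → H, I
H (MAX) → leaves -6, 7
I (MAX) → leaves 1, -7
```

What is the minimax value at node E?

F: max(8, -6) = 8
E: min(8, -5) = -5

-5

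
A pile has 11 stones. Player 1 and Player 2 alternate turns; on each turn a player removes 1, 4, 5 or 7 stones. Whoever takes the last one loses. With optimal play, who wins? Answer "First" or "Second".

Second

Positions where the player to move wins (W) vs loses (L):
i:   0  1  2  3  4  5  6  7  8  9 10 11
     W  L  W  L  W  W  W  W  W  L  W  L
Position 11 is L, so the second player wins.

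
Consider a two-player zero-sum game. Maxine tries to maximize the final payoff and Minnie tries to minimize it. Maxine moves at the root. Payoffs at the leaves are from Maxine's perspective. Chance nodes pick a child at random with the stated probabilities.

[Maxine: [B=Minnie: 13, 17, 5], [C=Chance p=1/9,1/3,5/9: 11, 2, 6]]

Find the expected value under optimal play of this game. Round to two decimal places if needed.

5.22

B (Minnie): min(13, 17, 5) = 5
C (Chance): 1/9·11 + 1/3·2 + 5/9·6 = 5.22
Root (Maxine): max(5, 5.22) = 5.22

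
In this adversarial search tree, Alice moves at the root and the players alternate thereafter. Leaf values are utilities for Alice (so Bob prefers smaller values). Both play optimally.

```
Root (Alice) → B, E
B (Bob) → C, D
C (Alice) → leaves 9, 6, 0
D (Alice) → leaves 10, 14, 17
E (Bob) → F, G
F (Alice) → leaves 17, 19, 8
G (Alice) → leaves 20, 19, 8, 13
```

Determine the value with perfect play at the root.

C (Alice): max(9, 6, 0) = 9
D (Alice): max(10, 14, 17) = 17
B (Bob): min(9, 17) = 9
F (Alice): max(17, 19, 8) = 19
G (Alice): max(20, 19, 8, 13) = 20
E (Bob): min(19, 20) = 19
Root (Alice): max(9, 19) = 19

19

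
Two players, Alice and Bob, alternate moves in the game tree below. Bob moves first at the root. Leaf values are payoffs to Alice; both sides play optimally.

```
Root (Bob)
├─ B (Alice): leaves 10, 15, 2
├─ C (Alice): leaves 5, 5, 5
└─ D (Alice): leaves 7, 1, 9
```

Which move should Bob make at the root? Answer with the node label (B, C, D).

B (Alice): max(10, 15, 2) = 15
C (Alice): max(5, 5, 5) = 5
D (Alice): max(7, 1, 9) = 9
Root (Bob): min(15, 5, 9) = 5
Bob picks the child with the lowest value: C (value 5).

C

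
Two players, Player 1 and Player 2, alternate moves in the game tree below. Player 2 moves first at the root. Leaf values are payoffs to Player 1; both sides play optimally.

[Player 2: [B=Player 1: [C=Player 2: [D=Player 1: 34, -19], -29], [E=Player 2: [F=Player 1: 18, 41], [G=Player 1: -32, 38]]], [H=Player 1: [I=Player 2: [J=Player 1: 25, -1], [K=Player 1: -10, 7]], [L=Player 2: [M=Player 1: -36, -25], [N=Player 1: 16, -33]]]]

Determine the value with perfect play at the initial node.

D (Player 1): max(34, -19) = 34
C (Player 2): min(34, -29) = -29
F (Player 1): max(18, 41) = 41
G (Player 1): max(-32, 38) = 38
E (Player 2): min(41, 38) = 38
B (Player 1): max(-29, 38) = 38
J (Player 1): max(25, -1) = 25
K (Player 1): max(-10, 7) = 7
I (Player 2): min(25, 7) = 7
M (Player 1): max(-36, -25) = -25
N (Player 1): max(16, -33) = 16
L (Player 2): min(-25, 16) = -25
H (Player 1): max(7, -25) = 7
Root (Player 2): min(38, 7) = 7

7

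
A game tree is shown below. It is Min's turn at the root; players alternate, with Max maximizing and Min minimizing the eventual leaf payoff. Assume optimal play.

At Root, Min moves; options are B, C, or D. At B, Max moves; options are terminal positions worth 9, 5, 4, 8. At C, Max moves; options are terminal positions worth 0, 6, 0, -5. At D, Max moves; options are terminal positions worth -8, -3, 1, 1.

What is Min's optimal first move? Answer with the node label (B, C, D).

B (Max): max(9, 5, 4, 8) = 9
C (Max): max(0, 6, 0, -5) = 6
D (Max): max(-8, -3, 1, 1) = 1
Root (Min): min(9, 6, 1) = 1
Min picks the child with the lowest value: D (value 1).

D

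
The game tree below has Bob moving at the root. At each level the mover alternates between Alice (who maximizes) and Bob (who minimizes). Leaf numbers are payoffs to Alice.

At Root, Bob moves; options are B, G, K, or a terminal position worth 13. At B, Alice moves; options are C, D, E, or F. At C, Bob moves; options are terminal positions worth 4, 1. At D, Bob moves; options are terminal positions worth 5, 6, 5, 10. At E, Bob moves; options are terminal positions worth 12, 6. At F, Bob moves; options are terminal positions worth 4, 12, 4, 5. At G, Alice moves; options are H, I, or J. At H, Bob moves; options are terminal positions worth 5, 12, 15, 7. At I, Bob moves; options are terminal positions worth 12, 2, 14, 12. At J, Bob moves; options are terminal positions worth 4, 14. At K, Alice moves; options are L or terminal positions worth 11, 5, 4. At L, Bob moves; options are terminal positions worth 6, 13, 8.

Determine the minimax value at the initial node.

5

C (Bob): min(4, 1) = 1
D (Bob): min(5, 6, 5, 10) = 5
E (Bob): min(12, 6) = 6
F (Bob): min(4, 12, 4, 5) = 4
B (Alice): max(1, 5, 6, 4) = 6
H (Bob): min(5, 12, 15, 7) = 5
I (Bob): min(12, 2, 14, 12) = 2
J (Bob): min(4, 14) = 4
G (Alice): max(5, 2, 4) = 5
L (Bob): min(6, 13, 8) = 6
K (Alice): max(6, 11, 5, 4) = 11
Root (Bob): min(6, 5, 11, 13) = 5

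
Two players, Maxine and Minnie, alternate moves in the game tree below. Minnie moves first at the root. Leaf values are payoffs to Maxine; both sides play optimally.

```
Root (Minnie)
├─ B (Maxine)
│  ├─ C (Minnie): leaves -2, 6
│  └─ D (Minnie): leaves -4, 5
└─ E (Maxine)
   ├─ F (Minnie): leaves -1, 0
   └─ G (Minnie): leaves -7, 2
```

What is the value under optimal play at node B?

-2

C: min(-2, 6) = -2
D: min(-4, 5) = -4
B: max(-2, -4) = -2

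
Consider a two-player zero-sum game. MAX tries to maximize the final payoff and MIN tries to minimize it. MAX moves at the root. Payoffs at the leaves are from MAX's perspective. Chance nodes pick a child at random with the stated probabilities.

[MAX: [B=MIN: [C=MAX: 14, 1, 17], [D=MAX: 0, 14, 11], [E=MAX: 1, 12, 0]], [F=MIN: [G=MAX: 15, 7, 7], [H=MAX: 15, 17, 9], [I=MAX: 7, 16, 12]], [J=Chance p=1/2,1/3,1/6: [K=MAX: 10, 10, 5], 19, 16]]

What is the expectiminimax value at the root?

C (MAX): max(14, 1, 17) = 17
D (MAX): max(0, 14, 11) = 14
E (MAX): max(1, 12, 0) = 12
B (MIN): min(17, 14, 12) = 12
G (MAX): max(15, 7, 7) = 15
H (MAX): max(15, 17, 9) = 17
I (MAX): max(7, 16, 12) = 16
F (MIN): min(15, 17, 16) = 15
K (MAX): max(10, 10, 5) = 10
J (Chance): 1/2·10 + 1/3·19 + 1/6·16 = 14
Root (MAX): max(12, 15, 14) = 15

15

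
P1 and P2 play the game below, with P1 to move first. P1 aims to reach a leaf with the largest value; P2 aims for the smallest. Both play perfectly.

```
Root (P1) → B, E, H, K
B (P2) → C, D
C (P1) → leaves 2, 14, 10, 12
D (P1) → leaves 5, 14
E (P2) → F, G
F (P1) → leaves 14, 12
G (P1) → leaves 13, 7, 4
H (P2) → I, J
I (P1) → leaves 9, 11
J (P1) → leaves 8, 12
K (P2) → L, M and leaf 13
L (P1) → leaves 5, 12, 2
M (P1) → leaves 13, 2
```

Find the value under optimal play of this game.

14

C (P1): max(2, 14, 10, 12) = 14
D (P1): max(5, 14) = 14
B (P2): min(14, 14) = 14
F (P1): max(14, 12) = 14
G (P1): max(13, 7, 4) = 13
E (P2): min(14, 13) = 13
I (P1): max(9, 11) = 11
J (P1): max(8, 12) = 12
H (P2): min(11, 12) = 11
L (P1): max(5, 12, 2) = 12
M (P1): max(13, 2) = 13
K (P2): min(12, 13, 13) = 12
Root (P1): max(14, 13, 11, 12) = 14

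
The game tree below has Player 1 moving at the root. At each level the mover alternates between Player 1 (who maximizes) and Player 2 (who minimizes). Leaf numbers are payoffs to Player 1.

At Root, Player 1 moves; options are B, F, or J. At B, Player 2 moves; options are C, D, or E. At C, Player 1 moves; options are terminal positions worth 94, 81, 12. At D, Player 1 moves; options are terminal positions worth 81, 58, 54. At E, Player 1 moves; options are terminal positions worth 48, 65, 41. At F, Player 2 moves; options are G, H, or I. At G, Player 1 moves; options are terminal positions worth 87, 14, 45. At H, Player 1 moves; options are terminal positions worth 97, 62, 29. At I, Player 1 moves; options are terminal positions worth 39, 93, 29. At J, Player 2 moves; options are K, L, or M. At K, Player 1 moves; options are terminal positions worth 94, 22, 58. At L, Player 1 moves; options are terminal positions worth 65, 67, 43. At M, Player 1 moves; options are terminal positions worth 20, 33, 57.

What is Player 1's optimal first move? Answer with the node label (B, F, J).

F

C (Player 1): max(94, 81, 12) = 94
D (Player 1): max(81, 58, 54) = 81
E (Player 1): max(48, 65, 41) = 65
B (Player 2): min(94, 81, 65) = 65
G (Player 1): max(87, 14, 45) = 87
H (Player 1): max(97, 62, 29) = 97
I (Player 1): max(39, 93, 29) = 93
F (Player 2): min(87, 97, 93) = 87
K (Player 1): max(94, 22, 58) = 94
L (Player 1): max(65, 67, 43) = 67
M (Player 1): max(20, 33, 57) = 57
J (Player 2): min(94, 67, 57) = 57
Root (Player 1): max(65, 87, 57) = 87
Player 1 picks the child with the highest value: F (value 87).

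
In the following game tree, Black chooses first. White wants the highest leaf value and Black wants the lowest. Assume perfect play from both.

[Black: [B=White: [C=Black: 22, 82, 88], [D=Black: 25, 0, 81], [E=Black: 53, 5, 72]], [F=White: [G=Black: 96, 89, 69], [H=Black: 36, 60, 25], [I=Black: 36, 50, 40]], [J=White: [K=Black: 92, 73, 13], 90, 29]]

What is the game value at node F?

69

G: min(96, 89, 69) = 69
H: min(36, 60, 25) = 25
I: min(36, 50, 40) = 36
F: max(69, 25, 36) = 69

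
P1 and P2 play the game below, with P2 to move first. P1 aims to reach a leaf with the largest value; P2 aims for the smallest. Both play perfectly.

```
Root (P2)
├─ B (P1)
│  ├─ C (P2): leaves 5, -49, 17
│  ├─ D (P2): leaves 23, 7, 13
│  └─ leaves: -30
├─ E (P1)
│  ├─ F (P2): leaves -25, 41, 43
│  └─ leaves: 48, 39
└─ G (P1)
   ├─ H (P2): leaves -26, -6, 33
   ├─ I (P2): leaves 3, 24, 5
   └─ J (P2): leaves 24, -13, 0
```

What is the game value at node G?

3

H: min(-26, -6, 33) = -26
I: min(3, 24, 5) = 3
J: min(24, -13, 0) = -13
G: max(-26, 3, -13) = 3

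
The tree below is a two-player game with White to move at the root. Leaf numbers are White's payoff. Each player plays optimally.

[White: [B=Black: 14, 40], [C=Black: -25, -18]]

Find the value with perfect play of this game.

14

B (Black): min(14, 40) = 14
C (Black): min(-25, -18) = -25
Root (White): max(14, -25) = 14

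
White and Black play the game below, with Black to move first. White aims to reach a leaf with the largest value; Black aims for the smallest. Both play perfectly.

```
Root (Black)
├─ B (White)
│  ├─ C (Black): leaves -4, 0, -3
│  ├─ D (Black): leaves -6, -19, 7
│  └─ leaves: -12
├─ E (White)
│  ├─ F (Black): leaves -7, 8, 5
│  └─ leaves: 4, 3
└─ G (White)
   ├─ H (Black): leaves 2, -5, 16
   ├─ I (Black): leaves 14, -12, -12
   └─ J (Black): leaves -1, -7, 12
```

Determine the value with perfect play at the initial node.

-5

C (Black): min(-4, 0, -3) = -4
D (Black): min(-6, -19, 7) = -19
B (White): max(-4, -19, -12) = -4
F (Black): min(-7, 8, 5) = -7
E (White): max(-7, 4, 3) = 4
H (Black): min(2, -5, 16) = -5
I (Black): min(14, -12, -12) = -12
J (Black): min(-1, -7, 12) = -7
G (White): max(-5, -12, -7) = -5
Root (Black): min(-4, 4, -5) = -5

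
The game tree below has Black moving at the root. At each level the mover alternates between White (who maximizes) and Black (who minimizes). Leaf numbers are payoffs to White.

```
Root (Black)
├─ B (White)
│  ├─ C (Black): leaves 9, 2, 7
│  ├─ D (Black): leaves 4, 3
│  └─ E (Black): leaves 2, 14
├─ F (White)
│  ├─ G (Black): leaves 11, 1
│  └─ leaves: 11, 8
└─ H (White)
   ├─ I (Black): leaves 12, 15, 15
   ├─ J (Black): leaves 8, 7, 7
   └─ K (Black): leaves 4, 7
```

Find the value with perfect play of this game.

3

C (Black): min(9, 2, 7) = 2
D (Black): min(4, 3) = 3
E (Black): min(2, 14) = 2
B (White): max(2, 3, 2) = 3
G (Black): min(11, 1) = 1
F (White): max(1, 11, 8) = 11
I (Black): min(12, 15, 15) = 12
J (Black): min(8, 7, 7) = 7
K (Black): min(4, 7) = 4
H (White): max(12, 7, 4) = 12
Root (Black): min(3, 11, 12) = 3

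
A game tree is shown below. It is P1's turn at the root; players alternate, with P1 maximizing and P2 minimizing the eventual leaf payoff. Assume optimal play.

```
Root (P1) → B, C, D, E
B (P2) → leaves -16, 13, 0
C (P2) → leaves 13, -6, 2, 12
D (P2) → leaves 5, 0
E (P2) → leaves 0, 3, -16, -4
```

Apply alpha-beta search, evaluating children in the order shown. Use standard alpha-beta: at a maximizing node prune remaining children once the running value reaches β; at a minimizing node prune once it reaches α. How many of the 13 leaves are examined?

B [α=-∞,β=+∞]: v=-16
C [α=-16,β=+∞]: v=-6
D [α=-6,β=+∞]: v=0
E [α=0,β=+∞]: v=0 after child 1 ≤ α → α-cutoff, skip 3
Root [α=-∞,β=+∞]: v=0
Leaves evaluated: 10 of 13.

10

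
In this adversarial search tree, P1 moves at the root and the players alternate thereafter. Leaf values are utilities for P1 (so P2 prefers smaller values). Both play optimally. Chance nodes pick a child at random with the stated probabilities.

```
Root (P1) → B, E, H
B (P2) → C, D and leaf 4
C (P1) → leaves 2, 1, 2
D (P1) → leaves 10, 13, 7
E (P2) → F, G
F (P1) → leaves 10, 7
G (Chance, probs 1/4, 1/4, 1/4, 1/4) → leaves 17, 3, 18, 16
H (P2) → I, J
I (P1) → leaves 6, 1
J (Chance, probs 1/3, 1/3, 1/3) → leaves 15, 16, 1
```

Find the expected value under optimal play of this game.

10

C (P1): max(2, 1, 2) = 2
D (P1): max(10, 13, 7) = 13
B (P2): min(2, 13, 4) = 2
F (P1): max(10, 7) = 10
G (Chance): 1/4·17 + 1/4·3 + 1/4·18 + 1/4·16 = 13.5
E (P2): min(10, 13.5) = 10
I (P1): max(6, 1) = 6
J (Chance): 1/3·15 + 1/3·16 + 1/3·1 = 10.67
H (P2): min(6, 10.67) = 6
Root (P1): max(2, 10, 6) = 10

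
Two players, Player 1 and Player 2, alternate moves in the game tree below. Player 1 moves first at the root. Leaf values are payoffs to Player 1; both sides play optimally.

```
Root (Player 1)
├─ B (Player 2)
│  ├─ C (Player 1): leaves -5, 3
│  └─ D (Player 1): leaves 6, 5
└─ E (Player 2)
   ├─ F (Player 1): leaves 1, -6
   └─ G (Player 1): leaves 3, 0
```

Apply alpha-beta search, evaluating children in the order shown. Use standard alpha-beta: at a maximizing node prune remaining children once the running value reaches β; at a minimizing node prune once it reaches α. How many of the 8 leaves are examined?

5

C [α=-∞,β=+∞]: v=3
D [α=-∞,β=3]: v=6 after child 1 ≥ β → β-cutoff, skip 1
B [α=-∞,β=+∞]: v=3
F [α=3,β=+∞]: v=1
E [α=3,β=+∞]: v=1 after child 1 ≤ α → α-cutoff, skip 1
Root [α=-∞,β=+∞]: v=3
Leaves evaluated: 5 of 8.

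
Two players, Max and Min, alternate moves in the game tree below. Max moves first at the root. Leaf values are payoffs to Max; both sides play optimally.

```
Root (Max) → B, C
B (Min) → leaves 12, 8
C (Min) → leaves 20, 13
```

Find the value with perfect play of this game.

13

B (Min): min(12, 8) = 8
C (Min): min(20, 13) = 13
Root (Max): max(8, 13) = 13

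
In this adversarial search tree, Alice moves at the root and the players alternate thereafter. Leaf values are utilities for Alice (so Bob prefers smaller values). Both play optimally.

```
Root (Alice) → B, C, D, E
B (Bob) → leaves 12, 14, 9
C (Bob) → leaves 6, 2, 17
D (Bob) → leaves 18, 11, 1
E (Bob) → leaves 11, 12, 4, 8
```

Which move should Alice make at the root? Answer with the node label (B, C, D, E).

B

B (Bob): min(12, 14, 9) = 9
C (Bob): min(6, 2, 17) = 2
D (Bob): min(18, 11, 1) = 1
E (Bob): min(11, 12, 4, 8) = 4
Root (Alice): max(9, 2, 1, 4) = 9
Alice picks the child with the highest value: B (value 9).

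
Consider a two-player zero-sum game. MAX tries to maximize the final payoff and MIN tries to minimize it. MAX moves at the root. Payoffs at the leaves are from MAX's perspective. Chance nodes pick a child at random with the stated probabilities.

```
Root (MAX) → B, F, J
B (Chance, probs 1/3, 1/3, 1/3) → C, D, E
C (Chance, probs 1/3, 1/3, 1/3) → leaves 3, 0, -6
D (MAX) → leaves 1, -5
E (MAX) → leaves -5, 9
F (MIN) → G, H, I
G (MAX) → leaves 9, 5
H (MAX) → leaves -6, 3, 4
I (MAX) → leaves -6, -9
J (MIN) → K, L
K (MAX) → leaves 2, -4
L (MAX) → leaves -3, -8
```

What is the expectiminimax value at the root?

C (Chance): 1/3·3 + 1/3·0 + 1/3·-6 = -1
D (MAX): max(1, -5) = 1
E (MAX): max(-5, 9) = 9
B (Chance): 1/3·-1 + 1/3·1 + 1/3·9 = 3
G (MAX): max(9, 5) = 9
H (MAX): max(-6, 3, 4) = 4
I (MAX): max(-6, -9) = -6
F (MIN): min(9, 4, -6) = -6
K (MAX): max(2, -4) = 2
L (MAX): max(-3, -8) = -3
J (MIN): min(2, -3) = -3
Root (MAX): max(3, -6, -3) = 3

3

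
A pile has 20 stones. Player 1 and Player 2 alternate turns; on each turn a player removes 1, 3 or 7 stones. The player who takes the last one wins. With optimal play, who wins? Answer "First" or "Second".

Mark each pile size as W (mover wins) or L (mover loses):
i:   0  1  2  3  4  5  6  7  8  9 10 11 12 13 14 15 16 17 18 19 20
     L  W  L  W  L  W  L  W  L  W  L  W  L  W  L  W  L  W  L  W  L
Position 20 is L, so the second player wins.

Second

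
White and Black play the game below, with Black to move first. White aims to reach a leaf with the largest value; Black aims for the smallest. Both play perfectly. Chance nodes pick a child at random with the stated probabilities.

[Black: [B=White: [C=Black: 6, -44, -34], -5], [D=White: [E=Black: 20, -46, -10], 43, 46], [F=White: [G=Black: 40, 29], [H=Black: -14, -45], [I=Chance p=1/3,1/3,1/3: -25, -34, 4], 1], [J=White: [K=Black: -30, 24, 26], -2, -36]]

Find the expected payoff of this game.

-5

C (Black): min(6, -44, -34) = -44
B (White): max(-44, -5) = -5
E (Black): min(20, -46, -10) = -46
D (White): max(-46, 43, 46) = 46
G (Black): min(40, 29) = 29
H (Black): min(-14, -45) = -45
I (Chance): 1/3·-25 + 1/3·-34 + 1/3·4 = -18.33
F (White): max(29, -45, -18.33, 1) = 29
K (Black): min(-30, 24, 26) = -30
J (White): max(-30, -2, -36) = -2
Root (Black): min(-5, 46, 29, -2) = -5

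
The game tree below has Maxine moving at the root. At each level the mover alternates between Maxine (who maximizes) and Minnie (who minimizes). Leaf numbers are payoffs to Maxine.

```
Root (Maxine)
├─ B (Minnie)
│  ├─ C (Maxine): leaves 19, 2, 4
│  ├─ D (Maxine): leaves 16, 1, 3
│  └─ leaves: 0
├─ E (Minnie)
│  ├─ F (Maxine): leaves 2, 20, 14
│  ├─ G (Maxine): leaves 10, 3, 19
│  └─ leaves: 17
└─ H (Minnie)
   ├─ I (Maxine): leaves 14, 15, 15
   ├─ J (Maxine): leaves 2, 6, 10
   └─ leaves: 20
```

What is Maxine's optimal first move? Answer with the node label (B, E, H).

E

C (Maxine): max(19, 2, 4) = 19
D (Maxine): max(16, 1, 3) = 16
B (Minnie): min(19, 16, 0) = 0
F (Maxine): max(2, 20, 14) = 20
G (Maxine): max(10, 3, 19) = 19
E (Minnie): min(20, 19, 17) = 17
I (Maxine): max(14, 15, 15) = 15
J (Maxine): max(2, 6, 10) = 10
H (Minnie): min(15, 10, 20) = 10
Root (Maxine): max(0, 17, 10) = 17
Maxine picks the child with the highest value: E (value 17).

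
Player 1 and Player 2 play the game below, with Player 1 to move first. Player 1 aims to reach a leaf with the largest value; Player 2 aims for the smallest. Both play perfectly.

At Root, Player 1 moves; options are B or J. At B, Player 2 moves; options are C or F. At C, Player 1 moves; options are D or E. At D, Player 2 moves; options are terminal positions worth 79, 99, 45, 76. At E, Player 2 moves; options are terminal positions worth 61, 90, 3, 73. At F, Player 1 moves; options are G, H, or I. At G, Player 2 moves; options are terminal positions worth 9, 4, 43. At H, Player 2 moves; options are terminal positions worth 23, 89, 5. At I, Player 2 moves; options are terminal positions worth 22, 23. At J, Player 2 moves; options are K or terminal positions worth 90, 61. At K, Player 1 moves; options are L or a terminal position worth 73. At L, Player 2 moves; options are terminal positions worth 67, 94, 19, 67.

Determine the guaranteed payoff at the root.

61

D (Player 2): min(79, 99, 45, 76) = 45
E (Player 2): min(61, 90, 3, 73) = 3
C (Player 1): max(45, 3) = 45
G (Player 2): min(9, 4, 43) = 4
H (Player 2): min(23, 89, 5) = 5
I (Player 2): min(22, 23) = 22
F (Player 1): max(4, 5, 22) = 22
B (Player 2): min(45, 22) = 22
L (Player 2): min(67, 94, 19, 67) = 19
K (Player 1): max(19, 73) = 73
J (Player 2): min(73, 90, 61) = 61
Root (Player 1): max(22, 61) = 61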